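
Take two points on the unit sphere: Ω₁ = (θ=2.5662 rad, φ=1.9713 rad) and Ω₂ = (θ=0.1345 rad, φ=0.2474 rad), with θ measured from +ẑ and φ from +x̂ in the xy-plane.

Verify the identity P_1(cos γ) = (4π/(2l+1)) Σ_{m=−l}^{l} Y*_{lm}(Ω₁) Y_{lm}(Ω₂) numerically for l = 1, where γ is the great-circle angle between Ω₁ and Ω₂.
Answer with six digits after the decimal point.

-0.842530

Addition theorem: P_1(cos γ) = (4π/3) Σ_m Y*_{lm}(Ω₁) Y_{lm}(Ω₂), m = −1…1:
  term(m=-1) = (-0.001328, 0.008608)   from Y*(Ω₁)=(-0.073300, 0.173128), Y(Ω₂)=(0.044918, -0.011345)
  term(m=+0) = (-0.198482, -0.000000)   from Y*(Ω₁)=(-0.409927, -0.000000), Y(Ω₂)=(0.484190, 0.000000)
  term(m=+1) = (-0.001328, -0.008608)   from Y*(Ω₁)=(0.073300, 0.173128), Y(Ω₂)=(-0.044918, -0.011345)
Total Σ_m = (-0.201139, 0.000000). Multiply by 4.188790: (-0.842530, 0.000000). P_1(cos γ) = -0.842530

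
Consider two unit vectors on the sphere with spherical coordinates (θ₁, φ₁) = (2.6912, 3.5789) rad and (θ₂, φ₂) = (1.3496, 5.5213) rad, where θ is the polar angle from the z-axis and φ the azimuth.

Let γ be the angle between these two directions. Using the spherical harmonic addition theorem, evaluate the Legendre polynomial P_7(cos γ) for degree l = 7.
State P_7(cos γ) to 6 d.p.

Summing Y*_{l m}(θ₁,φ₁)·Y_{l m}(θ₂,φ₂) over m ∈ [−7, 7]; prefactor 4π/(2·7+1) = 0.837758:
  m=-7: (0.001477, -0.000119) × (0.244744, -0.342237) = (0.000321, -0.000534)  (running Σ = (0.000321, -0.000534))
  m=-6: (0.009960, -0.005673) × (-0.049778, -0.350501) = (-0.002484, -0.003209)  (running Σ = (-0.002164, -0.003743))
  m=-5: (0.031594, -0.044656) × (0.095310, 0.075174) = (0.006368, -0.001881)  (running Σ = (0.004205, -0.005624))
  m=-4: (0.031736, -0.175969) × (0.344822, -0.032527) = (0.005220, -0.061710)  (running Σ = (0.009424, -0.067334))
  m=-3: (-0.101502, -0.383290) × (-0.010400, 0.011981) = (0.005648, 0.002770)  (running Σ = (0.015072, -0.064564))
  m=-2: (-0.338638, -0.405176) × (0.015416, 0.327572) = (0.127504, -0.117175)  (running Σ = (0.142576, -0.181739))
  m=-1: (-0.192874, -0.090168) × (0.017998, 0.017171) = (-0.001923, -0.004935)  (running Σ = (0.140653, -0.186674))
  m=0: (0.400861, -0.000000) × (-0.320531, 0.000000) = (-0.128488, 0.000000)  (running Σ = (0.012165, -0.186674))
  m=1: (0.192874, -0.090168) × (-0.017998, 0.017171) = (-0.001923, 0.004935)  (running Σ = (0.010241, -0.181739))
  m=2: (-0.338638, 0.405176) × (0.015416, -0.327572) = (0.127504, 0.117175)  (running Σ = (0.137745, -0.064564))
  m=3: (0.101502, -0.383290) × (0.010400, 0.011981) = (0.005648, -0.002770)  (running Σ = (0.143393, -0.067334))
  m=4: (0.031736, 0.175969) × (0.344822, 0.032527) = (0.005220, 0.061710)  (running Σ = (0.148613, -0.005624))
  m=5: (-0.031594, -0.044656) × (-0.095310, 0.075174) = (0.006368, 0.001881)  (running Σ = (0.154981, -0.003743))
  m=6: (0.009960, 0.005673) × (-0.049778, 0.350501) = (-0.002484, 0.003209)  (running Σ = (0.152497, -0.000534))
  m=7: (-0.001477, -0.000119) × (-0.244744, -0.342237) = (0.000321, 0.000534)  (running Σ = (0.152817, -0.000000))
Accumulated sum (0.152817, -0.000000); after 4π/(2l+1) scaling, (0.128024, -0.000000) ⇒ P_7 = 0.128024

0.128024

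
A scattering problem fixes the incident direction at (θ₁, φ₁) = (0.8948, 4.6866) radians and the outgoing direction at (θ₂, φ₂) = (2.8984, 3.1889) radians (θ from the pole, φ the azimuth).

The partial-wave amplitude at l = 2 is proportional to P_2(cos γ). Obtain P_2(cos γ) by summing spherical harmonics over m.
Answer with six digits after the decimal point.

Term-by-term m-sum for l=2 (normalisation 4π/5 = 2.513274):
  [-2]  conj(Y_{2,-2})(Ω₁) = (-0.234747, 0.012119) ; Y_{2,-2}(Ω₂) = (0.022298, -0.002116) ; Δ = (-0.005209, 0.000767)
  [-1]  conj(Y_{2,-1})(Ω₁) = (-0.009723, -0.376939) ; Y_{2,-1}(Ω₂) = (0.180355, -0.008539) ; Δ = (-0.004972, -0.067900)
  [+0]  conj(Y_{2,0})(Ω₁) = (0.055007, -0.000000) ; Y_{2,0}(Ω₂) = (0.575918, 0.000000) ; Δ = (0.031679, 0.000000)
  [+1]  conj(Y_{2,1})(Ω₁) = (0.009723, -0.376939) ; Y_{2,1}(Ω₂) = (-0.180355, -0.008539) ; Δ = (-0.004972, 0.067900)
  [+2]  conj(Y_{2,2})(Ω₁) = (-0.234747, -0.012119) ; Y_{2,2}(Ω₂) = (0.022298, 0.002116) ; Δ = (-0.005209, -0.000767)
Σ over m = (0.011317, -0.000000); ×(4π/5) → (0.028444, -0.000000). Real part: 0.028444

0.028444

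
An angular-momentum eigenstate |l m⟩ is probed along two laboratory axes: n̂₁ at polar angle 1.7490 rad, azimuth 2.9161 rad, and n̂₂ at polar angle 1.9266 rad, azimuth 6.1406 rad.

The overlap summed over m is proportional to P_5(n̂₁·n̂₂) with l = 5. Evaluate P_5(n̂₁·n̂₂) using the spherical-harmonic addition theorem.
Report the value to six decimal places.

0.257795

Summing Y*_{l m}(θ₁,φ₁)·Y_{l m}(θ₂,φ₂) over m ∈ [−5, 5]; prefactor 4π/(2·5+1) = 1.142397:
  term(m=-5) = -0.13174 + 0.05797j   from Y*(Ω₁)=-0.18382 + 0.38710j, Y(Ω₂)=0.25408 + 0.21969j
  term(m=-4) = 0.09109 - 0.03137j   from Y*(Ω₁)=-0.15134 + 0.19149j, Y(Ω₂)=-0.33224 - 0.21312j
  term(m=-3) = 0.00601 - 0.00153j   from Y*(Ω₁)=0.18443 - 0.14807j, Y(Ω₂)=0.02387 + 0.01088j
  term(m=-2) = 0.08575 - 0.01435j   from Y*(Ω₁)=0.23720 - 0.11487j, Y(Ω₂)=0.31657 + 0.09281j
  term(m=-1) = 0.02134 - 0.00177j   from Y*(Ω₁)=-0.17845 + 0.04093j, Y(Ω₂)=-0.11578 - 0.01662j
  term(m=+0) = 0.08075 + 0.00000j   from Y*(Ω₁)=-0.26665 + 0.00000j, Y(Ω₂)=-0.30284 + 0.00000j
  term(m=+1) = 0.02134 + 0.00177j   from Y*(Ω₁)=0.17845 + 0.04093j, Y(Ω₂)=0.11578 - 0.01662j
  term(m=+2) = 0.08575 + 0.01435j   from Y*(Ω₁)=0.23720 + 0.11487j, Y(Ω₂)=0.31657 - 0.09281j
  term(m=+3) = 0.00601 + 0.00153j   from Y*(Ω₁)=-0.18443 - 0.14807j, Y(Ω₂)=-0.02387 + 0.01088j
  term(m=+4) = 0.09109 + 0.03137j   from Y*(Ω₁)=-0.15134 - 0.19149j, Y(Ω₂)=-0.33224 + 0.21312j
  term(m=+5) = -0.13174 - 0.05797j   from Y*(Ω₁)=0.18382 + 0.38710j, Y(Ω₂)=-0.25408 + 0.21969j
Total Σ_m = 0.22566 + 0.00000j. Multiply by 1.142397: 0.25780 + 0.00000j. P_5(cos γ) = 0.257795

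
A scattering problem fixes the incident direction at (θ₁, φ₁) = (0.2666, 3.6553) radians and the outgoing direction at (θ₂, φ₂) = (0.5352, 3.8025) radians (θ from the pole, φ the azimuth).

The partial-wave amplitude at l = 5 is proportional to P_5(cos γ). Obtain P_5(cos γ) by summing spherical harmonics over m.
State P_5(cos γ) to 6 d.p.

Addition theorem: P_5(cos γ) = (4π/11) Σ_m Y*_{lm}(Ω₁) Y_{lm}(Ω₂), m = −5…5:
  term(m=-5) = (0.000007, -0.000006)   from Y*(Ω₁)=(0.000495, -0.000319), Y(Ω₂)=(0.015804, -0.002598)
  term(m=-4) = (0.000485, -0.000324)   from Y*(Ω₁)=(-0.003174, 0.006037), Y(Ω₂)=(-0.075045, -0.040799)
  term(m=-3) = (0.010954, -0.005179)   from Y*(Ω₁)=(-0.001384, -0.046634), Y(Ω₂)=(0.103981, 0.237985)
  term(m=-2) = (0.089987, -0.027285)   from Y*(Ω₁)=(0.105124, 0.174035), Y(Ω₂)=(0.113964, -0.448221)
  term(m=-1) = (0.179469, -0.026610)   from Y*(Ω₁)=(-0.452523, -0.255330), Y(Ω₂)=(-0.275657, 0.214340)
  term(m=+0) = (-0.115481, 0.000000)   from Y*(Ω₁)=(0.498284, -0.000000), Y(Ω₂)=(-0.231758, 0.000000)
  term(m=+1) = (0.179469, 0.026610)   from Y*(Ω₁)=(0.452523, -0.255330), Y(Ω₂)=(0.275657, 0.214340)
  term(m=+2) = (0.089987, 0.027285)   from Y*(Ω₁)=(0.105124, -0.174035), Y(Ω₂)=(0.113964, 0.448221)
  term(m=+3) = (0.010954, 0.005179)   from Y*(Ω₁)=(0.001384, -0.046634), Y(Ω₂)=(-0.103981, 0.237985)
  term(m=+4) = (0.000485, 0.000324)   from Y*(Ω₁)=(-0.003174, -0.006037), Y(Ω₂)=(-0.075045, 0.040799)
  term(m=+5) = (0.000007, 0.000006)   from Y*(Ω₁)=(-0.000495, -0.000319), Y(Ω₂)=(-0.015804, -0.002598)
Σ over m = (0.446321, -0.000000); ×(4π/11) → (0.509876, -0.000000). Real part: 0.509876

0.509876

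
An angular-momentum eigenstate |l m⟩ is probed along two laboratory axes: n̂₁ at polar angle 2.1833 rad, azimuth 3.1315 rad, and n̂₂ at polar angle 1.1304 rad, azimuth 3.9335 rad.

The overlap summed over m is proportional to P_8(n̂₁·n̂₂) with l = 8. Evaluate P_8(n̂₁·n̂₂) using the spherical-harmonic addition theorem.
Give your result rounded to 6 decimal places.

Term-by-term m-sum for l=8 (normalisation 4π/17 = 0.739198):
  [-8]  conj(Y_{8,-8})(Ω₁) = (0.103199, -0.008351) ; Y_{8,-8}(Ω₂) = (0.230763, -0.012028) ; Δ = (0.023714, -0.003168)
  [-7]  conj(Y_{8,-7})(Ω₁) = (0.290274, -0.020542) ; Y_{8,-7}(Ω₂) = (-0.321720, -0.293661) ; Δ = (-0.099419, -0.078634)
  [-6]  conj(Y_{8,-6})(Ω₁) = (0.446206, -0.027053) ; Y_{8,-6}(Ω₂) = (0.013898, 0.355676) ; Δ = (0.015824, 0.158329)
  [-5]  conj(Y_{8,-5})(Ω₁) = (0.335239, -0.016932) ; Y_{8,-5}(Ω₂) = (-0.039340, 0.041988) ; Δ = (-0.012477, 0.014742)
  [-4]  conj(Y_{8,-4})(Ω₁) = (-0.074614, 0.003014) ; Y_{8,-4}(Ω₂) = (0.357378, -0.009307) ; Δ = (-0.026637, 0.001772)
  [-3]  conj(Y_{8,-3})(Ω₁) = (-0.366511, 0.011101) ; Y_{8,-3}(Ω₂) = (-0.086808, -0.083483) ; Δ = (0.032743, 0.029634)
  [-2]  conj(Y_{8,-2})(Ω₁) = (-0.119062, 0.002404) ; Y_{8,-2}(Ω₂) = (-0.003892, -0.298918) ; Δ = (0.001182, 0.035580)
  [-1]  conj(Y_{8,-1})(Ω₁) = (0.316028, -0.003190) ; Y_{8,-1}(Ω₂) = (-0.129468, 0.131165) ; Δ = (-0.040497, 0.041865)
  [+0]  conj(Y_{8,0})(Ω₁) = (0.169763, -0.000000) ; Y_{8,0}(Ω₂) = (-0.274291, 0.000000) ; Δ = (-0.046564, 0.000000)
  [+1]  conj(Y_{8,1})(Ω₁) = (-0.316028, -0.003190) ; Y_{8,1}(Ω₂) = (0.129468, 0.131165) ; Δ = (-0.040497, -0.041865)
  [+2]  conj(Y_{8,2})(Ω₁) = (-0.119062, -0.002404) ; Y_{8,2}(Ω₂) = (-0.003892, 0.298918) ; Δ = (0.001182, -0.035580)
  [+3]  conj(Y_{8,3})(Ω₁) = (0.366511, 0.011101) ; Y_{8,3}(Ω₂) = (0.086808, -0.083483) ; Δ = (0.032743, -0.029634)
  [+4]  conj(Y_{8,4})(Ω₁) = (-0.074614, -0.003014) ; Y_{8,4}(Ω₂) = (0.357378, 0.009307) ; Δ = (-0.026637, -0.001772)
  [+5]  conj(Y_{8,5})(Ω₁) = (-0.335239, -0.016932) ; Y_{8,5}(Ω₂) = (0.039340, 0.041988) ; Δ = (-0.012477, -0.014742)
  [+6]  conj(Y_{8,6})(Ω₁) = (0.446206, 0.027053) ; Y_{8,6}(Ω₂) = (0.013898, -0.355676) ; Δ = (0.015824, -0.158329)
  [+7]  conj(Y_{8,7})(Ω₁) = (-0.290274, -0.020542) ; Y_{8,7}(Ω₂) = (0.321720, -0.293661) ; Δ = (-0.099419, 0.078634)
  [+8]  conj(Y_{8,8})(Ω₁) = (0.103199, 0.008351) ; Y_{8,8}(Ω₂) = (0.230763, 0.012028) ; Δ = (0.023714, 0.003168)
Accumulated sum (-0.257702, -0.000000); after 4π/(2l+1) scaling, (-0.190493, -0.000000) ⇒ P_8 = -0.190493

-0.190493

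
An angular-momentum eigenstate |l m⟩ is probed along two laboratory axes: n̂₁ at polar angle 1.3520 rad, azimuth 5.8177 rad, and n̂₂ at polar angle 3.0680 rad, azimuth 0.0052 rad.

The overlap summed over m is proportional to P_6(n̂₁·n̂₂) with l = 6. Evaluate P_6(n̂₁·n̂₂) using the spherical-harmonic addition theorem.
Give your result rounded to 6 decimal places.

Addition theorem: P_6(cos γ) = (4π/13) Σ_m Y*_{lm}(Ω₁) Y_{lm}(Ω₂), m = −6…6:
  m=-6: -0.392820-0.142804i × +0.000000-0.000000i = -0.000000-0.000000i  (running Σ = -0.000000-0.000000i)
  m=-5: -0.221010-0.234106i × -0.000004+0.000000i = +0.000001+0.000001i  (running Σ = +0.000001+0.000001i)
  m=-4: +0.044799+0.149500i × +0.000104-0.000002i = +0.000005+0.000015i  (running Σ = +0.000006+0.000016i)
  m=-3: -0.056615+0.321439i × -0.002050+0.000032i = +0.000106-0.000661i  (running Σ = +0.000112-0.000645i)
  m=-2: +0.041732-0.056071i × +0.027715-0.000288i = +0.001140-0.001566i  (running Σ = +0.001252-0.002211i)
  m=-1: +0.285477-0.143395i × -0.235819+0.001226i = -0.067145+0.034165i  (running Σ = -0.065893+0.031955i)
  m=0: -0.046290-0.000000i × +0.960072+0.000000i = -0.044442-0.000000i  (running Σ = -0.110335+0.031955i)
  m=1: -0.285477-0.143395i × +0.235819+0.001226i = -0.067145-0.034165i  (running Σ = -0.177480-0.002211i)
  m=2: +0.041732+0.056071i × +0.027715+0.000288i = +0.001140+0.001566i  (running Σ = -0.176339-0.000645i)
  m=3: +0.056615+0.321439i × +0.002050+0.000032i = +0.000106+0.000661i  (running Σ = -0.176233+0.000016i)
  m=4: +0.044799-0.149500i × +0.000104+0.000002i = +0.000005-0.000015i  (running Σ = -0.176229+0.000001i)
  m=5: +0.221010-0.234106i × +0.000004+0.000000i = +0.000001-0.000001i  (running Σ = -0.176228-0.000000i)
  m=6: -0.392820+0.142804i × +0.000000+0.000000i = -0.000000+0.000000i  (running Σ = -0.176228+0.000000i)
Accumulated sum -0.176228+0.000000i; after 4π/(2l+1) scaling, -0.170349+0.000000i ⇒ P_6 = -0.170349

-0.170349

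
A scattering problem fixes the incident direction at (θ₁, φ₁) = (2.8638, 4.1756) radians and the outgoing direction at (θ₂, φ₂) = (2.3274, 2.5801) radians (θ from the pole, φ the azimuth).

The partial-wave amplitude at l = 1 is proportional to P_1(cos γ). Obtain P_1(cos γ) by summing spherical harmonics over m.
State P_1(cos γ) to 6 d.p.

Term-by-term m-sum for l=1 (normalisation 4π/3 = 4.188790):
  m=-1: Y*=-0.048451-0.081421i  Y=-0.212659-0.133769i  product -0.000588+0.023796i
  m=+0: Y*=-0.469871-0.000000i  Y=-0.335404+0.000000i  product +0.157597+0.000000i
  m=+1: Y*=+0.048451-0.081421i  Y=+0.212659-0.133769i  product -0.000588-0.023796i
Accumulated sum +0.156421+0.000000i; after 4π/(2l+1) scaling, +0.655213+0.000000i ⇒ P_1 = 0.655213

0.655213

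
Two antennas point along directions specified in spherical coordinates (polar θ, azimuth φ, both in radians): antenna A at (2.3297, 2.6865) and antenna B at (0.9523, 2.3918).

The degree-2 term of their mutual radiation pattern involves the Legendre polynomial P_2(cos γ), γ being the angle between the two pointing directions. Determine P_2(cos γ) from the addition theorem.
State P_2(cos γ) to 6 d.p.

Addition theorem: P_2(cos γ) = (4π/5) Σ_m Y*_{lm}(Ω₁) Y_{lm}(Ω₂), m = −2…2:
  m=-2: Y*=0.12479 - 0.16058j  Y=0.01824 + 0.25577j  product 0.04335 + 0.02899j
  m=-1: Y*=0.34647 - 0.16955j  Y=-0.26708 - 0.24871j  product -0.13471 - 0.04089j
  m=+0: Y*=0.13264 + 0.00000j  Y=0.00269 + 0.00000j  product 0.00036 + 0.00000j
  m=+1: Y*=-0.34647 - 0.16955j  Y=0.26708 - 0.24871j  product -0.13471 + 0.04089j
  m=+2: Y*=0.12479 + 0.16058j  Y=0.01824 - 0.25577j  product 0.04335 - 0.02899j
Accumulated sum -0.18236 + 0.00000j; after 4π/(2l+1) scaling, -0.45831 + 0.00000j ⇒ P_2 = -0.458313

-0.458313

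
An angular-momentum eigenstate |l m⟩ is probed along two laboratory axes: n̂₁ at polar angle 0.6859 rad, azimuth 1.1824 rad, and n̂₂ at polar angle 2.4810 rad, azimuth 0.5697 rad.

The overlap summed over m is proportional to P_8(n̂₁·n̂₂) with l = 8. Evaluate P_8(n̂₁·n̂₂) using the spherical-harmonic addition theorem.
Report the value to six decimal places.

Summing Y*_{l m}(θ₁,φ₁)·Y_{l m}(θ₂,φ₂) over m ∈ [−8, 8]; prefactor 4π/(2·8+1) = 0.739198:
  m=-8: Y*=-0.013340-0.000459i  Y=-0.001597+0.010232i  product +0.000026-0.000136i
  m=-7: Y*=-0.026768+0.059491i  Y=+0.035329-0.039917i  product +0.001429+0.003170i
  m=-6: Y*=+0.133579+0.140660i  Y=-0.161403+0.045820i  product -0.028005-0.016582i
  m=-5: Y*=+0.357582-0.139181i  Y=+0.339625+0.102493i  product +0.135709-0.010619i
  m=-4: Y*=+0.008189-0.475733i  Y=-0.313657-0.366395i  product -0.176875+0.146217i
  m=-3: Y*=-0.223451-0.095954i  Y=+0.042847+0.307825i  product +0.019963-0.072895i
  m=-2: Y*=+0.167040-0.164190i  Y=-0.068774+0.149407i  product +0.013043+0.036249i
  m=-1: Y*=-0.141238-0.345171i  Y=+0.339333-0.217358i  product -0.122952-0.086429i
  m=+0: Y*=+0.123546-0.000000i  Y=+0.039941+0.000000i  product +0.004935+0.000000i
  m=+1: Y*=+0.141238-0.345171i  Y=-0.339333-0.217358i  product -0.122952+0.086429i
  m=+2: Y*=+0.167040+0.164190i  Y=-0.068774-0.149407i  product +0.013043-0.036249i
  m=+3: Y*=+0.223451-0.095954i  Y=-0.042847+0.307825i  product +0.019963+0.072895i
  m=+4: Y*=+0.008189+0.475733i  Y=-0.313657+0.366395i  product -0.176875-0.146217i
  m=+5: Y*=-0.357582-0.139181i  Y=-0.339625+0.102493i  product +0.135709+0.010619i
  m=+6: Y*=+0.133579-0.140660i  Y=-0.161403-0.045820i  product -0.028005+0.016582i
  m=+7: Y*=+0.026768+0.059491i  Y=-0.035329-0.039917i  product +0.001429-0.003170i
  m=+8: Y*=-0.013340+0.000459i  Y=-0.001597-0.010232i  product +0.000026+0.000136i
Σ over m = -0.310389-0.000000i; ×(4π/17) → -0.229439-0.000000i. Real part: -0.229439

-0.229439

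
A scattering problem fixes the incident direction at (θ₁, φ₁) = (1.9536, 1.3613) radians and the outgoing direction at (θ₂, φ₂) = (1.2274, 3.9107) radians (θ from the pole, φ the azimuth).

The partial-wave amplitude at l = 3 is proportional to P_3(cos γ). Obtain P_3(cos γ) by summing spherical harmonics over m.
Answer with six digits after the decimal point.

-0.262231

Addition theorem: P_3(cos γ) = (4π/7) Σ_m Y*_{lm}(Ω₁) Y_{lm}(Ω₂), m = −3…3:
  m=-3: -0.195795-0.269392i × +0.233980+0.258046i = +0.023703-0.113556i  (running Σ = +0.023703-0.113556i)
  m=-2: +0.300062-0.133637i × +0.009938-0.304922i = -0.037767-0.092824i  (running Σ = -0.014063-0.206380i)
  m=-1: -0.018854-0.088675i × +0.094725-0.091687i = -0.009916-0.006671i  (running Σ = -0.023980-0.213051i)
  m=0: +0.320932-0.000000i × -0.305717+0.000000i = -0.098114+0.000000i  (running Σ = -0.122094-0.213051i)
  m=1: +0.018854-0.088675i × -0.094725-0.091687i = -0.009916+0.006671i  (running Σ = -0.132010-0.206380i)
  m=2: +0.300062+0.133637i × +0.009938+0.304922i = -0.037767+0.092824i  (running Σ = -0.169777-0.113556i)
  m=3: +0.195795-0.269392i × -0.233980+0.258046i = +0.023703+0.113556i  (running Σ = -0.146074+0.000000i)
Total Σ_m = -0.146074+0.000000i. Multiply by 1.795196: -0.262231+0.000000i. P_3(cos γ) = -0.262231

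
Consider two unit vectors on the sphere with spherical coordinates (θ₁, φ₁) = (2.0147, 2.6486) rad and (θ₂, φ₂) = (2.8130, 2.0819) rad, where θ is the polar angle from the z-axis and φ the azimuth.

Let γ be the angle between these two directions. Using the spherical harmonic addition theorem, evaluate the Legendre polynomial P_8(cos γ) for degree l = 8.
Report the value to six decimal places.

0.305651

Expand P_8 via completeness: Σ_{m} conj(Y_{8,m}) at Ω₁ times Y_{8,m} at Ω₂ —
  m=-8: (-0.158483, 0.163949) × (-0.000035, 0.000049) = (-0.000002, -0.000014)  (running Σ = (-0.000002, -0.000014))
  m=-7: (-0.413170, 0.132056) × (0.000300, 0.000645) = (-0.000209, -0.000227)  (running Σ = (-0.000212, -0.000240))
  m=-6: (-0.354663, -0.065871) × (0.005273, 0.000396) = (-0.001844, -0.000488)  (running Σ = (-0.002056, -0.000728))
  m=-5: (0.038166, 0.030652) × (0.015552, -0.023425) = (0.001312, -0.000417)  (running Σ = (-0.000744, -0.001146))
  m=-4: (0.139203, 0.328172) × (-0.049993, -0.097543) = (0.025052, -0.029985)  (running Σ = (0.024307, -0.031130))
  m=-3: (-0.011875, 0.128968) × (-0.305628, -0.011462) = (0.005108, -0.039280)  (running Σ = (0.029415, -0.070410))
  m=-2: (0.162520, -0.245473) × (-0.290982, 0.476110) = (0.069582, 0.148806)  (running Σ = (0.098997, 0.078395))
  m=-1: (0.169747, -0.091195) × (0.237452, 0.423409) = (0.078919, 0.050218)  (running Σ = (0.177916, 0.128613))
  m=0: (-0.268681, -0.000000) × (-0.214593, 0.000000) = (0.057657, 0.000000)  (running Σ = (0.235573, 0.128613))
  m=1: (-0.169747, -0.091195) × (-0.237452, 0.423409) = (0.078919, -0.050218)  (running Σ = (0.314493, 0.078395))
  m=2: (0.162520, 0.245473) × (-0.290982, -0.476110) = (0.069582, -0.148806)  (running Σ = (0.384075, -0.070410))
  m=3: (0.011875, 0.128968) × (0.305628, -0.011462) = (0.005108, 0.039280)  (running Σ = (0.389182, -0.031130))
  m=4: (0.139203, -0.328172) × (-0.049993, 0.097543) = (0.025052, 0.029985)  (running Σ = (0.414234, -0.001146))
  m=5: (-0.038166, 0.030652) × (-0.015552, -0.023425) = (0.001312, 0.000417)  (running Σ = (0.415545, -0.000728))
  m=6: (-0.354663, 0.065871) × (0.005273, -0.000396) = (-0.001844, 0.000488)  (running Σ = (0.413701, -0.000240))
  m=7: (0.413170, 0.132056) × (-0.000300, 0.000645) = (-0.000209, 0.000227)  (running Σ = (0.413492, -0.000014))
  m=8: (-0.158483, -0.163949) × (-0.000035, -0.000049) = (-0.000002, 0.000014)  (running Σ = (0.413489, 0.000000))
Accumulated sum (0.413489, 0.000000); after 4π/(2l+1) scaling, (0.305651, 0.000000) ⇒ P_8 = 0.305651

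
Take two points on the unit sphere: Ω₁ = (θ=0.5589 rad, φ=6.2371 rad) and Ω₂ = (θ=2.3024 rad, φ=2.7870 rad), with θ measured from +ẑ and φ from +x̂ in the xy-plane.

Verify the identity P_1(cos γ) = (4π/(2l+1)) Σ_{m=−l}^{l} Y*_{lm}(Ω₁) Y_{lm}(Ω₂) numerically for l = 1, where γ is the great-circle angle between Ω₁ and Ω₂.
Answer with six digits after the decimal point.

-0.942346

Expand P_1 via completeness: Σ_{m} conj(Y_{1,m}) at Ω₁ times Y_{1,m} at Ω₂ —
  m=-1: +0.183005-0.008440i × -0.241090-0.089262i = -0.044874-0.014301i  (running Σ = -0.044874-0.014301i)
  m=0: +0.414256-0.000000i × -0.326418+0.000000i = -0.135221+0.000000i  (running Σ = -0.180095-0.014301i)
  m=1: -0.183005-0.008440i × +0.241090-0.089262i = -0.044874+0.014301i  (running Σ = -0.224969+0.000000i)
Accumulated sum -0.224969+0.000000i; after 4π/(2l+1) scaling, -0.942346+0.000000i ⇒ P_1 = -0.942346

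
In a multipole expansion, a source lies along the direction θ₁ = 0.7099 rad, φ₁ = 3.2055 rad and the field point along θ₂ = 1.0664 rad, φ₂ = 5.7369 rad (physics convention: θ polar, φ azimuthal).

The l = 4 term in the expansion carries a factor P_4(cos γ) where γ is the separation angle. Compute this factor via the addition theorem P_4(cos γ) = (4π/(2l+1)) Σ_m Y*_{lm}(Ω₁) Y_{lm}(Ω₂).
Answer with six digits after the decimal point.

Addition theorem: P_4(cos γ) = (4π/9) Σ_m Y*_{lm}(Ω₁) Y_{lm}(Ω₂), m = −4…4:
  [-4]  conj(Y_{4,-4})(Ω₁) = +0.077258+0.020191i ; Y_{4,-4}(Ω₂) = -0.149846+0.212425i ; Δ = -0.015866+0.013386i
  [-3]  conj(Y_{4,-3})(Ω₁) = -0.258007-0.050081i ; Y_{4,-3}(Ω₂) = -0.027603+0.404949i ; Δ = +0.027402-0.103097i
  [-2]  conj(Y_{4,-2})(Ω₁) = +0.426560+0.054819i ; Y_{4,-2}(Ω₂) = +0.074915+0.144524i ; Δ = +0.024033+0.065755i
  [-1]  conj(Y_{4,-1})(Ω₁) = -0.239555-0.015330i ; Y_{4,-1}(Ω₂) = -0.233470-0.141951i ; Δ = +0.053753+0.037584i
  [+0]  conj(Y_{4,0})(Ω₁) = -0.283077-0.000000i ; Y_{4,0}(Ω₂) = -0.221887+0.000000i ; Δ = +0.062811+0.000000i
  [+1]  conj(Y_{4,1})(Ω₁) = +0.239555-0.015330i ; Y_{4,1}(Ω₂) = +0.233470-0.141951i ; Δ = +0.053753-0.037584i
  [+2]  conj(Y_{4,2})(Ω₁) = +0.426560-0.054819i ; Y_{4,2}(Ω₂) = +0.074915-0.144524i ; Δ = +0.024033-0.065755i
  [+3]  conj(Y_{4,3})(Ω₁) = +0.258007-0.050081i ; Y_{4,3}(Ω₂) = +0.027603+0.404949i ; Δ = +0.027402+0.103097i
  [+4]  conj(Y_{4,4})(Ω₁) = +0.077258-0.020191i ; Y_{4,4}(Ω₂) = -0.149846-0.212425i ; Δ = -0.015866-0.013386i
Accumulated sum +0.241455+0.000000i; after 4π/(2l+1) scaling, +0.337135+0.000000i ⇒ P_4 = 0.337135

0.337135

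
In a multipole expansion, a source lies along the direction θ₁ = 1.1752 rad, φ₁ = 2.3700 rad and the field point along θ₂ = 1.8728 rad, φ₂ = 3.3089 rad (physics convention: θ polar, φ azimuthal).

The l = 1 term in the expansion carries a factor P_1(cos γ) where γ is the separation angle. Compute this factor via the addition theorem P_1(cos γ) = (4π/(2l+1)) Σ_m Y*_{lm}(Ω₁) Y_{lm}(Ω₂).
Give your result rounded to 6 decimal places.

0.405770

Expand P_1 via completeness: Σ_{m} conj(Y_{1,m}) at Ω₁ times Y_{1,m} at Ω₂ —
  [-1]  conj(Y_{1,-1})(Ω₁) = -0.228524+0.222300i ; Y_{1,-1}(Ω₂) = -0.325252+0.054931i ; Δ = +0.062117-0.084856i
  [+0]  conj(Y_{1,0})(Ω₁) = +0.188287-0.000000i ; Y_{1,0}(Ω₂) = -0.145327+0.000000i ; Δ = -0.027363+0.000000i
  [+1]  conj(Y_{1,1})(Ω₁) = +0.228524+0.222300i ; Y_{1,1}(Ω₂) = +0.325252+0.054931i ; Δ = +0.062117+0.084856i
Total Σ_m = +0.096870+0.000000i. Multiply by 4.188790: +0.405770+0.000000i. P_1(cos γ) = 0.405770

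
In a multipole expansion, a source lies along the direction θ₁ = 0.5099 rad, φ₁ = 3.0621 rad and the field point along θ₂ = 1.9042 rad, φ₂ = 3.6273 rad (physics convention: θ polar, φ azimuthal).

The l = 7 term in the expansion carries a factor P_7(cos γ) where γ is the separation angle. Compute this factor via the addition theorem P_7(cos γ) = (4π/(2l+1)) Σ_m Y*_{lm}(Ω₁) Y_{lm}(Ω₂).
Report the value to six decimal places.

Expand P_7 via completeness: Σ_{m} conj(Y_{7,m}) at Ω₁ times Y_{7,m} at Ω₂ —
  term(m=-7) = -0.00076 + 0.00081j   from Y*(Ω₁)=-0.00280 + 0.00174j, Y(Ω₂)=0.32520 - 0.08594j
  term(m=-6) = 0.00933 - 0.00238j   from Y*(Ω₁)=0.01961 - 0.01014j, Y(Ω₂)=0.42467 + 0.09825j
  term(m=-5) = -0.00933 - 0.00305j   from Y*(Ω₁)=-0.08344 + 0.03503j, Y(Ω₂)=0.08202 + 0.07094j
  term(m=-4) = -0.04917 - 0.05958j   from Y*(Ω₁)=0.23836 - 0.07845j, Y(Ω₂)=-0.11190 - 0.28678j
  term(m=-3) = 0.01296 + 0.10330j   from Y*(Ω₁)=-0.44632 + 0.10850j, Y(Ω₂)=0.02571 - 0.22521j
  term(m=-2) = -0.04371 + 0.09275j   from Y*(Ω₁)=0.45571 - 0.07307j, Y(Ω₂)=-0.12533 + 0.18344j
  term(m=-1) = 0.00159 - 0.00101j   from Y*(Ω₁)=-0.00724 + 0.00058j, Y(Ω₂)=-0.22993 + 0.12138j
  term(m=+0) = -0.08729 + 0.00000j   from Y*(Ω₁)=-0.44975 + 0.00000j, Y(Ω₂)=0.19409 + 0.00000j
  term(m=+1) = 0.00159 + 0.00101j   from Y*(Ω₁)=0.00724 + 0.00058j, Y(Ω₂)=0.22993 + 0.12138j
  term(m=+2) = -0.04371 - 0.09275j   from Y*(Ω₁)=0.45571 + 0.07307j, Y(Ω₂)=-0.12533 - 0.18344j
  term(m=+3) = 0.01296 - 0.10330j   from Y*(Ω₁)=0.44632 + 0.10850j, Y(Ω₂)=-0.02571 - 0.22521j
  term(m=+4) = -0.04917 + 0.05958j   from Y*(Ω₁)=0.23836 + 0.07845j, Y(Ω₂)=-0.11190 + 0.28678j
  term(m=+5) = -0.00933 + 0.00305j   from Y*(Ω₁)=0.08344 + 0.03503j, Y(Ω₂)=-0.08202 + 0.07094j
  term(m=+6) = 0.00933 + 0.00238j   from Y*(Ω₁)=0.01961 + 0.01014j, Y(Ω₂)=0.42467 - 0.09825j
  term(m=+7) = -0.00076 - 0.00081j   from Y*(Ω₁)=0.00280 + 0.00174j, Y(Ω₂)=-0.32520 - 0.08594j
Accumulated sum -0.24547 - 0.00000j; after 4π/(2l+1) scaling, -0.20565 - 0.00000j ⇒ P_7 = -0.205648

-0.205648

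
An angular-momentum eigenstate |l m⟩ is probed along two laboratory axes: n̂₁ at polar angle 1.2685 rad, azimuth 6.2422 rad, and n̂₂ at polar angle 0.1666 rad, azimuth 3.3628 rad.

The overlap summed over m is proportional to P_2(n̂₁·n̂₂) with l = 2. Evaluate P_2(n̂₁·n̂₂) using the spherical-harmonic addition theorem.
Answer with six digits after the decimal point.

-0.470309

Term-by-term m-sum for l=2 (normalisation 4π/5 = 2.513274):
  [-2]  conj(Y_{2,-2})(Ω₁) = 0.35086 - 0.02882j ; Y_{2,-2}(Ω₂) = 0.00960 - 0.00455j ; Δ = 0.00324 - 0.00187j
  [-1]  conj(Y_{2,-1})(Ω₁) = 0.21938 - 0.00900j ; Y_{2,-1}(Ω₂) = -0.12326 + 0.02772j ; Δ = -0.02679 + 0.00719j
  [+0]  conj(Y_{2,0})(Ω₁) = -0.23153 + 0.00000j ; Y_{2,0}(Ω₂) = 0.60476 + 0.00000j ; Δ = -0.14002 + 0.00000j
  [+1]  conj(Y_{2,1})(Ω₁) = -0.21938 - 0.00900j ; Y_{2,1}(Ω₂) = 0.12326 + 0.02772j ; Δ = -0.02679 - 0.00719j
  [+2]  conj(Y_{2,2})(Ω₁) = 0.35086 + 0.02882j ; Y_{2,2}(Ω₂) = 0.00960 + 0.00455j ; Δ = 0.00324 + 0.00187j
Accumulated sum -0.18713 + 0.00000j; after 4π/(2l+1) scaling, -0.47031 + 0.00000j ⇒ P_2 = -0.470309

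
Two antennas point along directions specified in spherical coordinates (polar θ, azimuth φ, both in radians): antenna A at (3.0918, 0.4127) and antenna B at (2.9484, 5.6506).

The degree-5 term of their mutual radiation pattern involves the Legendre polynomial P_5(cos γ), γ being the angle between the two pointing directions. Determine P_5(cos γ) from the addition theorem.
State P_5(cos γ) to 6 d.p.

Summing Y*_{l m}(θ₁,φ₁)·Y_{l m}(θ₂,φ₂) over m ∈ [−5, 5]; prefactor 4π/(2·5+1) = 1.142397:
  m=-5: -0.00000 + 0.00000j × -0.00012 - 0.00000j = 0.00000 - 0.00000j  (running Σ = 0.00000 - 0.00000j)
  m=-4: 0.00000 - 0.00001j × 0.00160 - 0.00112j = -0.00000 - 0.00000j  (running Σ = -0.00000 - 0.00000j)
  m=-3: 0.00011 + 0.00032j × -0.00603 + 0.01778j = -0.00001 + 0.00000j  (running Σ = -0.00001 + 0.00000j)
  m=-2: -0.00567 - 0.00614j × -0.03485 - 0.11047j = -0.00048 + 0.00084j  (running Σ = -0.00049 + 0.00084j)
  m=-1: 0.11581 + 0.05071j × 0.34698 + 0.25436j = 0.02729 + 0.04705j  (running Σ = 0.02680 + 0.04789j)
  m=0: -0.91828 + 0.00000j × -0.69110 + 0.00000j = 0.63463 + 0.00000j  (running Σ = 0.66142 + 0.04789j)
  m=1: -0.11581 + 0.05071j × -0.34698 + 0.25436j = 0.02729 - 0.04705j  (running Σ = 0.68871 + 0.00084j)
  m=2: -0.00567 + 0.00614j × -0.03485 + 0.11047j = -0.00048 - 0.00084j  (running Σ = 0.68823 + 0.00000j)
  m=3: -0.00011 + 0.00032j × 0.00603 + 0.01778j = -0.00001 - 0.00000j  (running Σ = 0.68822 - 0.00000j)
  m=4: 0.00000 + 0.00001j × 0.00160 + 0.00112j = -0.00000 + 0.00000j  (running Σ = 0.68822 - 0.00000j)
  m=5: 0.00000 + 0.00000j × 0.00012 - 0.00000j = 0.00000 + 0.00000j  (running Σ = 0.68822 + 0.00000j)
Total Σ_m = 0.68822 + 0.00000j. Multiply by 1.142397: 0.78622 + 0.00000j. P_5(cos γ) = 0.786224

0.786224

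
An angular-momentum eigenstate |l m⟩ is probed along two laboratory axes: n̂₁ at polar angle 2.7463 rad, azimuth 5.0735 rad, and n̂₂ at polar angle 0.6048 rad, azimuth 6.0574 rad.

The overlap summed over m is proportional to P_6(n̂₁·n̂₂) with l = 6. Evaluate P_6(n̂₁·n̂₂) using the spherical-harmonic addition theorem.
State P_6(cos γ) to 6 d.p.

0.070701

Expand P_6 via completeness: Σ_{m} conj(Y_{6,m}) at Ω₁ times Y_{6,m} at Ω₂ —
  m=-6: (0.000884, -0.001304) × (0.003500, 0.015945) = (0.000024, 0.000010)  (running Σ = (0.000024, 0.000010))
  m=-5: (-0.012718, -0.003042) × (0.034987, 0.073957) = (-0.000220, -0.001047)  (running Σ = (-0.000196, -0.001037))
  m=-4: (0.008274, 0.065131) × (0.148781, 0.188702) = (-0.011059, 0.011252)  (running Σ = (-0.011256, 0.010214))
  m=-3: (0.193159, -0.102400) × (0.341084, 0.274333) = (0.093975, 0.018063)  (running Σ = (0.082720, 0.028277))
  m=-2: (-0.348174, -0.306744) × (0.372415, 0.180619) = (-0.074262, -0.177123)  (running Σ = (0.008458, -0.148846))
  m=-1: (-0.175222, 0.463953) × (-0.035606, -0.008179) = (0.010034, -0.015087)  (running Σ = (0.018492, -0.163932))
  m=0: (-0.086038, -0.000000) × (-0.420240, 0.000000) = (0.036157, 0.000000)  (running Σ = (0.054649, -0.163932))
  m=1: (0.175222, 0.463953) × (0.035606, -0.008179) = (0.010034, 0.015087)  (running Σ = (0.064682, -0.148846))
  m=2: (-0.348174, 0.306744) × (0.372415, -0.180619) = (-0.074262, 0.177123)  (running Σ = (-0.009579, 0.028277))
  m=3: (-0.193159, -0.102400) × (-0.341084, 0.274333) = (0.093975, -0.018063)  (running Σ = (0.084396, 0.010214))
  m=4: (0.008274, -0.065131) × (0.148781, -0.188702) = (-0.011059, -0.011252)  (running Σ = (0.073337, -0.001037))
  m=5: (0.012718, -0.003042) × (-0.034987, 0.073957) = (-0.000220, 0.001047)  (running Σ = (0.073117, 0.000010))
  m=6: (0.000884, 0.001304) × (0.003500, -0.015945) = (0.000024, -0.000010)  (running Σ = (0.073141, 0.000000))
Accumulated sum (0.073141, 0.000000); after 4π/(2l+1) scaling, (0.070701, 0.000000) ⇒ P_6 = 0.070701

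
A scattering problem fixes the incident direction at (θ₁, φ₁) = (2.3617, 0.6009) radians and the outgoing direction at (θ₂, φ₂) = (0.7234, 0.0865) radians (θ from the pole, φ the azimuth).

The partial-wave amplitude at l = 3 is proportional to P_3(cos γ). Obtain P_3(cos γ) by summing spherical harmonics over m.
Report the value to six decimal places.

0.186331

Expand P_3 via completeness: Σ_{m} conj(Y_{3,m}) at Ω₁ times Y_{3,m} at Ω₂ —
  m=-3: -0.033344+0.141198i × +0.116958-0.031051i = +0.000484+0.017550i  (running Σ = +0.000484+0.017550i)
  m=-2: -0.129596-0.335125i × +0.330638-0.057778i = -0.062212-0.103317i  (running Σ = -0.061728-0.085768i)
  m=-1: +0.286337+0.196272i × +0.385585-0.033437i = +0.116970+0.066106i  (running Σ = +0.055242-0.019662i)
  m=0: +0.125359-0.000000i × -0.053371+0.000000i = -0.006691+0.000000i  (running Σ = +0.048552-0.019662i)
  m=1: -0.286337+0.196272i × -0.385585-0.033437i = +0.116970-0.066106i  (running Σ = +0.165522-0.085768i)
  m=2: -0.129596+0.335125i × +0.330638+0.057778i = -0.062212+0.103317i  (running Σ = +0.103310+0.017550i)
  m=3: +0.033344+0.141198i × -0.116958-0.031051i = +0.000484-0.017550i  (running Σ = +0.103794+0.000000i)
Accumulated sum +0.103794+0.000000i; after 4π/(2l+1) scaling, +0.186331+0.000000i ⇒ P_3 = 0.186331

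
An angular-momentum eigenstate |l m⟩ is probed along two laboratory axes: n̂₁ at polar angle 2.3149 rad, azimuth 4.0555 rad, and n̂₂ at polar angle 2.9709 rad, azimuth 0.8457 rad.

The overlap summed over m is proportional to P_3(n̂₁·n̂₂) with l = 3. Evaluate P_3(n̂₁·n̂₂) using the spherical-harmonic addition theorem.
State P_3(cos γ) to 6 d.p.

-0.414391

Addition theorem: P_3(cos γ) = (4π/7) Σ_m Y*_{lm}(Ω₁) Y_{lm}(Ω₂), m = −3…3:
  [-3]  conj(Y_{3,-3})(Ω₁) = (0.153030, -0.064676) ; Y_{3,-3}(Ω₂) = (-0.001683, -0.001162) ; Δ = (-0.000333, -0.000069)
  [-2]  conj(Y_{3,-2})(Ω₁) = (0.095236, -0.362347) ; Y_{3,-2}(Ω₂) = (0.003496, 0.028849) ; Δ = (0.010786, 0.001481)
  [-1]  conj(Y_{3,-1})(Ω₁) = (-0.187843, -0.243593) ; Y_{3,-1}(Ω₂) = (0.140380, -0.158420) ; Δ = (-0.064959, -0.004438)
  [+0]  conj(Y_{3,0})(Ω₁) = (0.178507, -0.000000) ; Y_{3,0}(Ω₂) = (-0.682450, 0.000000) ; Δ = (-0.121822, 0.000000)
  [+1]  conj(Y_{3,1})(Ω₁) = (0.187843, -0.243593) ; Y_{3,1}(Ω₂) = (-0.140380, -0.158420) ; Δ = (-0.064959, 0.004438)
  [+2]  conj(Y_{3,2})(Ω₁) = (0.095236, 0.362347) ; Y_{3,2}(Ω₂) = (0.003496, -0.028849) ; Δ = (0.010786, -0.001481)
  [+3]  conj(Y_{3,3})(Ω₁) = (-0.153030, -0.064676) ; Y_{3,3}(Ω₂) = (0.001683, -0.001162) ; Δ = (-0.000333, 0.000069)
Σ over m = (-0.230833, 0.000000); ×(4π/7) → (-0.414391, 0.000000). Real part: -0.414391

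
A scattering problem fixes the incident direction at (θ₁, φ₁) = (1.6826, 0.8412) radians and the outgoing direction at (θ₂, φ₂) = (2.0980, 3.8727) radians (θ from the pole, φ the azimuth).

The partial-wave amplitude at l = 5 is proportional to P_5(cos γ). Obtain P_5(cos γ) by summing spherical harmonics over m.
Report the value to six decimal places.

0.402420

Addition theorem: P_5(cos γ) = (4π/11) Σ_m Y*_{lm}(Ω₁) Y_{lm}(Ω₂), m = −5…5:
  [-5]  conj(Y_{5,-5})(Ω₁) = -0.218174-0.393371i ; Y_{5,-5}(Ω₂) = +0.194841-0.109997i ; Δ = -0.085779-0.052646i
  [-4]  conj(Y_{5,-4})(Ω₁) = +0.155741+0.035352i ; Y_{5,-4}(Ω₂) = +0.402237+0.088751i ; Δ = +0.059507+0.028042i
  [-3]  conj(Y_{5,-3})(Ω₁) = +0.245710-0.174671i ; Y_{5,-3}(Ω₂) = +0.166415+0.231864i ; Δ = +0.081390+0.027903i
  [-2]  conj(Y_{5,-2})(Ω₁) = -0.020020+0.178642i ; Y_{5,-2}(Ω₂) = +0.016606-0.152330i ; Δ = +0.026880+0.006016i
  [-1]  conj(Y_{5,-1})(Ω₁) = +0.175874+0.196685i ; Y_{5,-1}(Ω₂) = +0.246904-0.221451i ; Δ = +0.086980+0.009615i
  [+0]  conj(Y_{5,0})(Ω₁) = -0.184481-0.000000i ; Y_{5,0}(Ω₂) = -0.077532+0.000000i ; Δ = +0.014303+0.000000i
  [+1]  conj(Y_{5,1})(Ω₁) = -0.175874+0.196685i ; Y_{5,1}(Ω₂) = -0.246904-0.221451i ; Δ = +0.086980-0.009615i
  [+2]  conj(Y_{5,2})(Ω₁) = -0.020020-0.178642i ; Y_{5,2}(Ω₂) = +0.016606+0.152330i ; Δ = +0.026880-0.006016i
  [+3]  conj(Y_{5,3})(Ω₁) = -0.245710-0.174671i ; Y_{5,3}(Ω₂) = -0.166415+0.231864i ; Δ = +0.081390-0.027903i
  [+4]  conj(Y_{5,4})(Ω₁) = +0.155741-0.035352i ; Y_{5,4}(Ω₂) = +0.402237-0.088751i ; Δ = +0.059507-0.028042i
  [+5]  conj(Y_{5,5})(Ω₁) = +0.218174-0.393371i ; Y_{5,5}(Ω₂) = -0.194841-0.109997i ; Δ = -0.085779+0.052646i
Total Σ_m = +0.352259+0.000000i. Multiply by 1.142397: +0.402420+0.000000i. P_5(cos γ) = 0.402420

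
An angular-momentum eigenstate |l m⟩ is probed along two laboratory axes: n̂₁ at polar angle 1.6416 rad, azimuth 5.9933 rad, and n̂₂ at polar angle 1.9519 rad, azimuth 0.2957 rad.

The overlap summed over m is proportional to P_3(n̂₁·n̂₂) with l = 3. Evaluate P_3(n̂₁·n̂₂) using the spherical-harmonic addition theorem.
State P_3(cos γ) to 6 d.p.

0.073332

Addition theorem: P_3(cos γ) = (4π/7) Σ_m Y*_{lm}(Ω₁) Y_{lm}(Ω₂), m = −3…3:
  [-3]  conj(Y_{3,-3})(Ω₁) = 0.26713 - 0.31641j ; Y_{3,-3}(Ω₂) = 0.21079 - 0.25871j ; Δ = -0.02555 - 0.13581j
  [-2]  conj(Y_{3,-2})(Ω₁) = -0.06018 + 0.03941j ; Y_{3,-2}(Ω₂) = -0.27191 + 0.18261j ; Δ = 0.00917 - 0.02171j
  [-1]  conj(Y_{3,-1})(Ω₁) = -0.30119 + 0.08984j ; Y_{3,-1}(Ω₂) = -0.08847 + 0.02695j ; Δ = 0.02422 - 0.01607j
  [+0]  conj(Y_{3,0})(Ω₁) = 0.07854 + 0.00000j ; Y_{3,0}(Ω₂) = 0.32039 + 0.00000j ; Δ = 0.02516 + 0.00000j
  [+1]  conj(Y_{3,1})(Ω₁) = 0.30119 + 0.08984j ; Y_{3,1}(Ω₂) = 0.08847 + 0.02695j ; Δ = 0.02422 + 0.01607j
  [+2]  conj(Y_{3,2})(Ω₁) = -0.06018 - 0.03941j ; Y_{3,2}(Ω₂) = -0.27191 - 0.18261j ; Δ = 0.00917 + 0.02171j
  [+3]  conj(Y_{3,3})(Ω₁) = -0.26713 - 0.31641j ; Y_{3,3}(Ω₂) = -0.21079 - 0.25871j ; Δ = -0.02555 + 0.13581j
Accumulated sum 0.04085 + 0.00000j; after 4π/(2l+1) scaling, 0.07333 + 0.00000j ⇒ P_3 = 0.073332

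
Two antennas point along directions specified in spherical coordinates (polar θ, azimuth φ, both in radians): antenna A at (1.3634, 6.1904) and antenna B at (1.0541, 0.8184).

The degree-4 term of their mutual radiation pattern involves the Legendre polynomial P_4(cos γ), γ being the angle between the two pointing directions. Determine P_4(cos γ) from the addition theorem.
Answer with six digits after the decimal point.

-0.421467

Addition theorem: P_4(cos γ) = (4π/9) Σ_m Y*_{lm}(Ω₁) Y_{lm}(Ω₂), m = −4…4:
  [-4]  conj(Y_{4,-4})(Ω₁) = 0.37817 - 0.14718j ; Y_{4,-4}(Ω₂) = -0.25069 + 0.03329j ; Δ = -0.08991 + 0.04948j
  [-3]  conj(Y_{4,-3})(Ω₁) = 0.23222 - 0.06636j ; Y_{4,-3}(Ω₂) = -0.31438 - 0.25757j ; Δ = -0.09010 - 0.03895j
  [-2]  conj(Y_{4,-2})(Ω₁) = -0.22140 + 0.04156j ; Y_{4,-2}(Ω₂) = -0.01181 - 0.17873j ; Δ = 0.01004 + 0.03908j
  [-1]  conj(Y_{4,-1})(Ω₁) = -0.25658 + 0.02388j ; Y_{4,-1}(Ω₂) = -0.17937 + 0.19162j ; Δ = 0.04145 - 0.05345j
  [+0]  conj(Y_{4,0})(Ω₁) = 0.18945 + 0.00000j ; Y_{4,0}(Ω₂) = -0.23663 + 0.00000j ; Δ = -0.04483 + 0.00000j
  [+1]  conj(Y_{4,1})(Ω₁) = 0.25658 + 0.02388j ; Y_{4,1}(Ω₂) = 0.17937 + 0.19162j ; Δ = 0.04145 + 0.05345j
  [+2]  conj(Y_{4,2})(Ω₁) = -0.22140 - 0.04156j ; Y_{4,2}(Ω₂) = -0.01181 + 0.17873j ; Δ = 0.01004 - 0.03908j
  [+3]  conj(Y_{4,3})(Ω₁) = -0.23222 - 0.06636j ; Y_{4,3}(Ω₂) = 0.31438 - 0.25757j ; Δ = -0.09010 + 0.03895j
  [+4]  conj(Y_{4,4})(Ω₁) = 0.37817 + 0.14718j ; Y_{4,4}(Ω₂) = -0.25069 - 0.03329j ; Δ = -0.08991 - 0.04948j
Σ over m = -0.30185 + 0.00000j; ×(4π/9) → -0.42147 + 0.00000j. Real part: -0.421467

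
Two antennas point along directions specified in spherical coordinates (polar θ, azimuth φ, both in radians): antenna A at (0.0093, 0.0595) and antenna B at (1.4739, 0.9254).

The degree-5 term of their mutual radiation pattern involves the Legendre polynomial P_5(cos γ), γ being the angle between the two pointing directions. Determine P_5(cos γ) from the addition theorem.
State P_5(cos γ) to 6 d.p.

Term-by-term m-sum for l=5 (normalisation 4π/11 = 1.142397):
  m=-5: Y*=0.00000 + 0.00000j  Y=-0.03866 + 0.45170j  product -0.00000 + 0.00000j
  m=-4: Y*=0.00000 + 0.00000j  Y=-0.11806 + 0.07402j  product -0.00000 + 0.00000j
  m=-3: Y*=0.00000 + 0.00000j  Y=0.29174 + 0.11161j  product 0.00000 + 0.00000j
  m=-2: Y*=0.00029 + 0.00003j  Y=0.04363 + 0.15172j  product 0.00001 + 0.00005j
  m=-1: Y*=0.02378 + 0.00142j  Y=0.16698 - 0.22176j  product 0.00428 - 0.00504j
  m=+0: Y*=0.93500 + 0.00000j  Y=0.16236 + 0.00000j  product 0.15181 + 0.00000j
  m=+1: Y*=-0.02378 + 0.00142j  Y=-0.16698 - 0.22176j  product 0.00428 + 0.00504j
  m=+2: Y*=0.00029 - 0.00003j  Y=0.04363 - 0.15172j  product 0.00001 - 0.00005j
  m=+3: Y*=-0.00000 + 0.00000j  Y=-0.29174 + 0.11161j  product 0.00000 - 0.00000j
  m=+4: Y*=0.00000 - 0.00000j  Y=-0.11806 - 0.07402j  product -0.00000 - 0.00000j
  m=+5: Y*=-0.00000 + 0.00000j  Y=0.03866 + 0.45170j  product -0.00000 - 0.00000j
Σ over m = 0.16040 + 0.00000j; ×(4π/11) → 0.18324 + 0.00000j. Real part: 0.183236

0.183236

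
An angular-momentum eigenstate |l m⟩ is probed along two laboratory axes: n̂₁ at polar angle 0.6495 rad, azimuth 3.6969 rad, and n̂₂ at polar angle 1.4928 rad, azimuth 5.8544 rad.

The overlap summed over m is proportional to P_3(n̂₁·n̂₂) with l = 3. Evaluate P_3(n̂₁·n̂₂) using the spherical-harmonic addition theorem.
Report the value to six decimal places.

Addition theorem: P_3(cos γ) = (4π/7) Σ_m Y*_{lm}(Ω₁) Y_{lm}(Ω₂), m = −3…3:
  m=-3: (0.008766, -0.091878) × (0.116017, 0.396818) = (0.037476, -0.007181)  (running Σ = (0.037476, -0.007181))
  m=-2: (0.132211, 0.266729) × (0.051784, 0.059855) = (-0.009119, 0.021726)  (running Σ = (0.028357, 0.014545))
  m=-1: (-0.360599, -0.223727) × (-0.284135, -0.129893) = (0.073398, 0.110408)  (running Σ = (0.101755, 0.124953))
  m=0: (0.050866, -0.000000) × (-0.086348, 0.000000) = (-0.004392, 0.000000)  (running Σ = (0.097363, 0.124953))
  m=1: (0.360599, -0.223727) × (0.284135, -0.129893) = (0.073398, -0.110408)  (running Σ = (0.170761, 0.014545))
  m=2: (0.132211, -0.266729) × (0.051784, -0.059855) = (-0.009119, -0.021726)  (running Σ = (0.161642, -0.007181))
  m=3: (-0.008766, -0.091878) × (-0.116017, 0.396818) = (0.037476, 0.007181)  (running Σ = (0.199118, -0.000000))
Σ over m = (0.199118, -0.000000); ×(4π/7) → (0.357456, -0.000000). Real part: 0.357456

0.357456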